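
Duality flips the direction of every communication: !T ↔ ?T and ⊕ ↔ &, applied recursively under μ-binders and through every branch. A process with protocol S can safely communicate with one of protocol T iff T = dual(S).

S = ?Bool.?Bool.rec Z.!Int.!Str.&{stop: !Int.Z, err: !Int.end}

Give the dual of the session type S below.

!Bool.!Bool.rec Z.?Int.?Str.+{stop: ?Int.Z, err: ?Int.end}

?Bool ↦ !Bool
  ?Bool ↦ !Bool
    rec Z ↦ rec Z  (rec unchanged)
      !Int ↦ ?Int
        !Str ↦ ?Str
          &{stop,err} ↦ +{stop,err}  (offer→select)
            • stop:
              !Int ↦ ?Int
                dual(Z) = Z
            • err:
              !Int ↦ ?Int
                dual(end) = end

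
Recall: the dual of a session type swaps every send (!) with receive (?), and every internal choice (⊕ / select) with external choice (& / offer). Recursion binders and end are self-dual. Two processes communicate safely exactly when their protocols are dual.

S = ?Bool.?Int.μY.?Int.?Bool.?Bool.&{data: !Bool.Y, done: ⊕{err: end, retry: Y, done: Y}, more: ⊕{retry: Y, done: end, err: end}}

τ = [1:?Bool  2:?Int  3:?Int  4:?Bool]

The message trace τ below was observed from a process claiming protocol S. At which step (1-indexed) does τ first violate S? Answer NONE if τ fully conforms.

NONE

step 1: ?Bool  match  cont: ?Int.μY.…
step 2: ?Int  match  cont: μY.…
step 3: ?Int  match  cont: ?Bool.?Bool.&{data: !Bool.μY.…, done: ⊕{err: end, retry: μY.…, done: μY.…}, more: ⊕{retry: μY.…, done: end, err: end}}
step 4: ?Bool  match  cont: ?Bool.&{data: !Bool.μY.…, done: ⊕{err: end, retry: μY.…, done: μY.…}, more: ⊕{retry: μY.…, done: end, err: end}}
all 4 steps conform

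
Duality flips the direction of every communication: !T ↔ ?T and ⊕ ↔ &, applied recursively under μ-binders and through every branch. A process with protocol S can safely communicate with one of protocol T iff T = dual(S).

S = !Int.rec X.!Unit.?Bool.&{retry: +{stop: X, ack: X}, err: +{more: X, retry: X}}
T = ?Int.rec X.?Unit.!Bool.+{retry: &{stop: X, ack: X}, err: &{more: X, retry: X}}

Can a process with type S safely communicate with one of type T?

YES

!Int vs ?Int  ✓
  rec X vs rec X  ✓ (rec unchanged)
    !Unit vs ?Unit  ✓
      ?Bool vs !Bool  ✓
        &{retry,err} vs +{retry,err}  ✓ same labels
          [retry]
            +{stop,ack} vs &{stop,ack}  ✓ same labels
              [stop]
                X vs X  ✓
              [ack]
                X vs X  ✓
          [err]
            +{more,retry} vs &{more,retry}  ✓ same labels
              [more]
                X vs X  ✓
              [retry]
                X vs X  ✓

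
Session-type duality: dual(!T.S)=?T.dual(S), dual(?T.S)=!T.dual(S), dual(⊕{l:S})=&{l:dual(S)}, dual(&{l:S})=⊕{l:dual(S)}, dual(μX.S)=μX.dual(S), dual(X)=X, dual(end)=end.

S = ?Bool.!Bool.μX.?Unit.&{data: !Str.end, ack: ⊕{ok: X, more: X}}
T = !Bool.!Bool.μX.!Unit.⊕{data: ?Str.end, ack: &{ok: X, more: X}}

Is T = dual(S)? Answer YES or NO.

NO

?Bool ‖ !Bool  match
  !Bool ‖ !Bool  ✗ same direction on both sides — not dual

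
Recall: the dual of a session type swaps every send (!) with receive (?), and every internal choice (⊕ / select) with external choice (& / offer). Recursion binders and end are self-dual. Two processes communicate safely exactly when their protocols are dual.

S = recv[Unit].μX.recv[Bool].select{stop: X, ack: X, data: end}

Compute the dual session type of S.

recv[Unit] ↦ send[Unit]
  μX ↦ μX  (binder kept)
    recv[Bool] ↦ send[Bool]
      select{stop,ack,data} ↦ offer{stop,ack,data}  (⊕→&)
        [stop]
          X ↦ X
        [ack]
          X ↦ X
        [data]
          end ↦ end

send[Unit].μX.send[Bool].offer{stop: X, ack: X, data: end}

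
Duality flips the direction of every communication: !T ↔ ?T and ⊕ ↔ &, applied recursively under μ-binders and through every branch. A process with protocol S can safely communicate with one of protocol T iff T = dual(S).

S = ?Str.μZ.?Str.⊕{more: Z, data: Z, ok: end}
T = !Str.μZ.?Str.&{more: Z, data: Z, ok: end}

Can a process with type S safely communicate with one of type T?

NO

?Str vs !Str  ✓
  μZ vs μZ  ✓ (μ self-dual)
    ?Str vs ?Str  ✗ same direction on both sides — not dual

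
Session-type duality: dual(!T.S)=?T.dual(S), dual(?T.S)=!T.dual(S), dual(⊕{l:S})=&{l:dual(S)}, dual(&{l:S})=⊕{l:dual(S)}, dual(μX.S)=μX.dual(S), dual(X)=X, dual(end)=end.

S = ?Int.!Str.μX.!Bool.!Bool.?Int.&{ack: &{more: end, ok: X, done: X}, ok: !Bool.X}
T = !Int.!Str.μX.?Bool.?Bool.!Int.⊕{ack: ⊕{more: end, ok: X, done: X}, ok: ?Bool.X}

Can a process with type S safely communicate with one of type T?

?Int | !Int  ok
  !Str | !Str  ✗ same direction on both sides — not dual

NO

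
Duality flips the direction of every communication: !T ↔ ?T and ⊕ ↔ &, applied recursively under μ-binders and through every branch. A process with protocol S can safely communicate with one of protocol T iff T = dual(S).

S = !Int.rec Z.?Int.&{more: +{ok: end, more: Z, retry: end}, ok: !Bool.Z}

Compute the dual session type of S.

!Int → ?Int
  rec Z → rec Z  (μ self-dual)
    ?Int → !Int
      &{more,ok} → +{more,ok}  (&→⊕)
        [more]
          +{ok,more,retry} → &{ok,more,retry}  (⊕→&)
            [ok]
              end ↦ end
            [more]
              Z ↦ Z
            [retry]
              end ↦ end
        [ok]
          !Bool → ?Bool
            Z ↦ Z

?Int.rec Z.!Int.+{more: &{ok: end, more: Z, retry: end}, ok: ?Bool.Z}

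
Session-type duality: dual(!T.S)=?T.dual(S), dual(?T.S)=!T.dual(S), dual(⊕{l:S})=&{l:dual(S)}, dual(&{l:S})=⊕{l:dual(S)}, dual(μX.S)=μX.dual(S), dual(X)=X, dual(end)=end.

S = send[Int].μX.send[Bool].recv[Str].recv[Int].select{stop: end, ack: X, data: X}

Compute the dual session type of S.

send[Int] ↦ recv[Int]
  μX ↦ μX  (binder kept)
    send[Bool] ↦ recv[Bool]
      recv[Str] ↦ send[Str]
        recv[Int] ↦ send[Int]
          select{stop,ack,data} ↦ offer{stop,ack,data}  (internal→external)
            [stop]
              end self-dual
            [ack]
              X self-dual
            [data]
              X self-dual

recv[Int].μX.recv[Bool].send[Str].send[Int].offer{stop: end, ack: X, data: X}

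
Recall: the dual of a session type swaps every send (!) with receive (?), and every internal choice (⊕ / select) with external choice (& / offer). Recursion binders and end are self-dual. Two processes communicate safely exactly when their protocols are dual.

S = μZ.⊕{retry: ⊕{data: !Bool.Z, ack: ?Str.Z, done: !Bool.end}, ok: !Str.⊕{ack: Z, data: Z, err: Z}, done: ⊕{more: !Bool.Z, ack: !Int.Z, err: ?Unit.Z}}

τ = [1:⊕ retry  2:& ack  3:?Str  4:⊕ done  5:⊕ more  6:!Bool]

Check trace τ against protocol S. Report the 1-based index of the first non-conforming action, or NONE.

2

step 1: ⊕ retry  ✓  cont: ⊕{data: !Bool.μZ.…, ack: ?Str.μZ.…, done: !Bool.end}
step 2: got & ack, protocol expects ⊕ data or ⊕ ack or ⊕ done  ✗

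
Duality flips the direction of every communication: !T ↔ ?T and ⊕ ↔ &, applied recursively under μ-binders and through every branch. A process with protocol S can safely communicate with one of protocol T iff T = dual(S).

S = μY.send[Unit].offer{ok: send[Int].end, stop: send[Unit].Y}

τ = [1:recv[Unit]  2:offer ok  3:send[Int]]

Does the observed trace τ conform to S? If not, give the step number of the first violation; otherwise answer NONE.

step 1: got recv[Unit], protocol expects send[Unit]  ✗

1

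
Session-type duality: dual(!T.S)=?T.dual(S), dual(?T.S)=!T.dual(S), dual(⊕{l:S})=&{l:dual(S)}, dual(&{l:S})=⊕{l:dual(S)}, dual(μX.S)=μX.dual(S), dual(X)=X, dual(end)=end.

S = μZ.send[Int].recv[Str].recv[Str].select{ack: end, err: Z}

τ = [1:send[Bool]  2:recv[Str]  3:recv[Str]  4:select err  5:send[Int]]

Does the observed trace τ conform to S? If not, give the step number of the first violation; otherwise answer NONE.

1

@1 got send[Bool], protocol expects send[Int]  ✗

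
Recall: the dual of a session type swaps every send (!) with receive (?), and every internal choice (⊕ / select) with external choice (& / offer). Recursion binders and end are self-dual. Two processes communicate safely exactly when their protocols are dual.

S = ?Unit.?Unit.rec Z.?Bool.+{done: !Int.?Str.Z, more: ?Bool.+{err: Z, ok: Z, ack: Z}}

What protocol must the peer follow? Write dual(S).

?Unit = !Unit
  ?Unit = !Unit
    rec Z = rec Z  (μ self-dual)
      ?Bool = !Bool
        +{done,more} = &{done,more}  (⊕→&)
          case done:
            !Int = ?Int
              ?Str = !Str
                Z self-dual
          case more:
            ?Bool = !Bool
              +{err,ok,ack} = &{err,ok,ack}  (⊕→&)
                case err:
                  Z self-dual
                case ok:
                  Z self-dual
                case ack:
                  Z self-dual

!Unit.!Unit.rec Z.!Bool.&{done: ?Int.!Str.Z, more: !Bool.&{err: Z, ok: Z, ack: Z}}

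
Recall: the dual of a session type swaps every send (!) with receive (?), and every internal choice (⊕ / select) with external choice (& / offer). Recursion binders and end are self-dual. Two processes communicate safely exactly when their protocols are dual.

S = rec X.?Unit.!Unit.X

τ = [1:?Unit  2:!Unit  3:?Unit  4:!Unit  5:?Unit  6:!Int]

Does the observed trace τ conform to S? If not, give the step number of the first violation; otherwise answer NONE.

6

step 1: ?Unit  ok  state: !Unit.rec X.…
step 2: !Unit  ok  state: rec X.…
step 3: ?Unit  ok  state: !Unit.rec X.…
step 4: !Unit  ok  state: rec X.…
step 5: ?Unit  ok  state: !Unit.rec X.…
step 6: got !Int, protocol expects !Unit  ✗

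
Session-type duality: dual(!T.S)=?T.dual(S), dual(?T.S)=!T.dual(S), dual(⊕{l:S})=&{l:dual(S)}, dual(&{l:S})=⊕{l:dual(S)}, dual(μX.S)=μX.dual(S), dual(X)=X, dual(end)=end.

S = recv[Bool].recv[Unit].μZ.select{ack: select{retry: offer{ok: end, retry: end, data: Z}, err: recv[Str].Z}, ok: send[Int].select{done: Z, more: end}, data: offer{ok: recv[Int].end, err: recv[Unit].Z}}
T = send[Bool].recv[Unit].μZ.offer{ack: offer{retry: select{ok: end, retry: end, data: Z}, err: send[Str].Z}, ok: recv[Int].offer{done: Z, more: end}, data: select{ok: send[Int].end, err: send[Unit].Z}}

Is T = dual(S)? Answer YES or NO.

recv[Bool] ‖ send[Bool]  ✓
  recv[Unit] ‖ recv[Unit]  ✗ same direction on both sides — not dual

NO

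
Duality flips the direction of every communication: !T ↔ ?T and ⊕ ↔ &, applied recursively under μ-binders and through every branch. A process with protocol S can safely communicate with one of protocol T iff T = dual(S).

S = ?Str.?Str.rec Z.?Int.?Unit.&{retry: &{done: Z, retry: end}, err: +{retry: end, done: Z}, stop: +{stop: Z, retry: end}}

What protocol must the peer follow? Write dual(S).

!Str.!Str.rec Z.!Int.!Unit.+{retry: +{done: Z, retry: end}, err: &{retry: end, done: Z}, stop: &{stop: Z, retry: end}}

?Str ↦ !Str
  ?Str ↦ !Str
    rec Z ↦ rec Z  (μ self-dual)
      ?Int ↦ !Int
        ?Unit ↦ !Unit
          &{retry,err,stop} ↦ +{retry,err,stop}  (offer→select)
            [retry]
              &{done,retry} ↦ +{done,retry}  (offer→select)
                [done]
                  Z ↦ Z
                [retry]
                  end ↦ end
            [err]
              +{retry,done} ↦ &{retry,done}  (internal→external)
                [retry]
                  end ↦ end
                [done]
                  Z ↦ Z
            [stop]
              +{stop,retry} ↦ &{stop,retry}  (internal→external)
                [stop]
                  Z ↦ Z
                [retry]
                  end ↦ end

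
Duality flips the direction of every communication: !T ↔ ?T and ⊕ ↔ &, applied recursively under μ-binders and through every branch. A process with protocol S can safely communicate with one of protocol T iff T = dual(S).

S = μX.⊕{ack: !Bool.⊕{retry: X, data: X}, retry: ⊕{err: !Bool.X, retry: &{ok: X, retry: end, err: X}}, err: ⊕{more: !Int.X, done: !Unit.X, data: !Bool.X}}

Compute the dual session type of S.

μX ↦ μX  (binder kept)
  ⊕{ack,retry,err} ↦ &{ack,retry,err}  (⊕→&)
    • ack:
      !Bool ↦ ?Bool
        ⊕{retry,data} ↦ &{retry,data}  (⊕→&)
          • retry:
            X self-dual
          • data:
            X self-dual
    • retry:
      ⊕{err,retry} ↦ &{err,retry}  (⊕→&)
        • err:
          !Bool ↦ ?Bool
            X self-dual
        • retry:
          &{ok,retry,err} ↦ ⊕{ok,retry,err}  (external→internal)
            • ok:
              X self-dual
            • retry:
              end self-dual
            • err:
              X self-dual
    • err:
      ⊕{more,done,data} ↦ &{more,done,data}  (⊕→&)
        • more:
          !Int ↦ ?Int
            X self-dual
        • done:
          !Unit ↦ ?Unit
            X self-dual
        • data:
          !Bool ↦ ?Bool
            X self-dual

μX.&{ack: ?Bool.&{retry: X, data: X}, retry: &{err: ?Bool.X, retry: ⊕{ok: X, retry: end, err: X}}, err: &{more: ?Int.X, done: ?Unit.X, data: ?Bool.X}}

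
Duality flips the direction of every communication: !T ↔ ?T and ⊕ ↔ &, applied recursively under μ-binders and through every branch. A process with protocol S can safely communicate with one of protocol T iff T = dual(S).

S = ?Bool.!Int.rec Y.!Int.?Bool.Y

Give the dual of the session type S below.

?Bool → !Bool
  !Int → ?Int
    rec Y → rec Y  (rec unchanged)
      !Int → ?Int
        ?Bool → !Bool
          Y ↦ Y

!Bool.?Int.rec Y.?Int.!Bool.Y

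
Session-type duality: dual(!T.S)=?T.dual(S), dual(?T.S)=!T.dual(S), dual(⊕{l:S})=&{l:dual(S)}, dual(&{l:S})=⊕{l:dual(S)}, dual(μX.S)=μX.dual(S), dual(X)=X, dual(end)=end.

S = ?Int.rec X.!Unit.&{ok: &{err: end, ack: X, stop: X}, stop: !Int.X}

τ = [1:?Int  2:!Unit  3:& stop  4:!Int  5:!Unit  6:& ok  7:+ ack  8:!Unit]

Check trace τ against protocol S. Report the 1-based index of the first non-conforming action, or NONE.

@1 ?Int  ✓  now at rec X.…
@2 !Unit  ✓  now at &{ok: &{err: end, ack: rec X.…, stop: rec X.…}, stop: !Int.rec X.…}
@3 & stop  ✓  now at !Int.rec X.…
@4 !Int  ✓  now at rec X.…
@5 !Unit  ✓  now at &{ok: &{err: end, ack: rec X.…, stop: rec X.…}, stop: !Int.rec X.…}
@6 & ok  ✓  now at &{err: end, ack: rec X.…, stop: rec X.…}
@7 got + ack, protocol expects & err or & ack or & stop  ✗

7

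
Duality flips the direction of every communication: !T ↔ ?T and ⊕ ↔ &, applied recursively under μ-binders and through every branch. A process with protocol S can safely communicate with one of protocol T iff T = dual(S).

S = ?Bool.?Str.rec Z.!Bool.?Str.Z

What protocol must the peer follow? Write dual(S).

!Bool.!Str.rec Z.?Bool.!Str.Z

?Bool ↦ !Bool
  ?Str ↦ !Str
    rec Z ↦ rec Z  (rec unchanged)
      !Bool ↦ ?Bool
        ?Str ↦ !Str
          Z ↦ Z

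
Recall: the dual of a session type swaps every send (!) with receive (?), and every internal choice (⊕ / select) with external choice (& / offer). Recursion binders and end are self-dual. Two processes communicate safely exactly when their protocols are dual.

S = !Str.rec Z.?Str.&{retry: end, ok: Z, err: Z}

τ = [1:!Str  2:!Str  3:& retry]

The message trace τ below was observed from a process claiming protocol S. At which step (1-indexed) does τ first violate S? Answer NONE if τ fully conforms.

2

[1] !Str  ok  cont: rec Z.…
[2] got !Str, protocol expects ?Str  ✗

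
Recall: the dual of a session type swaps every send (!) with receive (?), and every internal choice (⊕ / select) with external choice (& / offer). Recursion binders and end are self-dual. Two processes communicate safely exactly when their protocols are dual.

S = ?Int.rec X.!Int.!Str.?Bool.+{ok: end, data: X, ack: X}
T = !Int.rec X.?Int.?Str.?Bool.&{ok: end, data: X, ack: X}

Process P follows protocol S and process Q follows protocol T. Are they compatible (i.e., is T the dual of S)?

?Int ‖ !Int  ok
  rec X ‖ rec X  ok (μ self-dual)
    !Int ‖ ?Int  ok
      !Str ‖ ?Str  ok
        ?Bool ‖ ?Bool  ✗ same direction on both sides — not dual

NO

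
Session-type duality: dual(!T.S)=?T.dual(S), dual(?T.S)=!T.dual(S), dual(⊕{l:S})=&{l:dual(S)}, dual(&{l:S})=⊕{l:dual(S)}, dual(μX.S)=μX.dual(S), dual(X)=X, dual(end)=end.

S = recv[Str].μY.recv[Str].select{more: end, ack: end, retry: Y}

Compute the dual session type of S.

recv[Str] → send[Str]
  μY → μY  (μ self-dual)
    recv[Str] → send[Str]
      select{more,ack,retry} → offer{more,ack,retry}  (internal→external)
        case more:
          dual(end) = end
        case ack:
          dual(end) = end
        case retry:
          dual(Y) = Y

send[Str].μY.send[Str].offer{more: end, ack: end, retry: Y}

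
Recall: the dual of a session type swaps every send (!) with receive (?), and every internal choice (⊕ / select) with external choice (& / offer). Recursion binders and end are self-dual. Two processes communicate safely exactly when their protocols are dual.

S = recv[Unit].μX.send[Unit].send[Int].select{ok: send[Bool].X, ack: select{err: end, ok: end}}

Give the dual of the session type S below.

send[Unit].μX.recv[Unit].recv[Int].offer{ok: recv[Bool].X, ack: offer{err: end, ok: end}}

recv[Unit] → send[Unit]
  μX → μX  (binder kept)
    send[Unit] → recv[Unit]
      send[Int] → recv[Int]
        select{ok,ack} → offer{ok,ack}  (select→offer)
          [ok]
            send[Bool] → recv[Bool]
              dual(X) = X
          [ack]
            select{err,ok} → offer{err,ok}  (select→offer)
              [err]
                dual(end) = end
              [ok]
                dual(end) = end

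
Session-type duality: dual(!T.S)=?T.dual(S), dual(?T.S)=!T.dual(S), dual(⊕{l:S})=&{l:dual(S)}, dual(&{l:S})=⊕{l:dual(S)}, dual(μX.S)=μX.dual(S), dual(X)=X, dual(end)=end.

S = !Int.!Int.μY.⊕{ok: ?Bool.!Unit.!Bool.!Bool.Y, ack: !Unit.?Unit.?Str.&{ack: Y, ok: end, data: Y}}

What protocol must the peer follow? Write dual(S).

!Int → ?Int
  !Int → ?Int
    μY → μY  (μ self-dual)
      ⊕{ok,ack} → &{ok,ack}  (⊕→&)
        [ok]
          ?Bool → !Bool
            !Unit → ?Unit
              !Bool → ?Bool
                !Bool → ?Bool
                  Y self-dual
        [ack]
          !Unit → ?Unit
            ?Unit → !Unit
              ?Str → !Str
                &{ack,ok,data} → ⊕{ack,ok,data}  (external→internal)
                  [ack]
                    Y self-dual
                  [ok]
                    end self-dual
                  [data]
                    Y self-dual

?Int.?Int.μY.&{ok: !Bool.?Unit.?Bool.?Bool.Y, ack: ?Unit.!Unit.!Str.⊕{ack: Y, ok: end, data: Y}}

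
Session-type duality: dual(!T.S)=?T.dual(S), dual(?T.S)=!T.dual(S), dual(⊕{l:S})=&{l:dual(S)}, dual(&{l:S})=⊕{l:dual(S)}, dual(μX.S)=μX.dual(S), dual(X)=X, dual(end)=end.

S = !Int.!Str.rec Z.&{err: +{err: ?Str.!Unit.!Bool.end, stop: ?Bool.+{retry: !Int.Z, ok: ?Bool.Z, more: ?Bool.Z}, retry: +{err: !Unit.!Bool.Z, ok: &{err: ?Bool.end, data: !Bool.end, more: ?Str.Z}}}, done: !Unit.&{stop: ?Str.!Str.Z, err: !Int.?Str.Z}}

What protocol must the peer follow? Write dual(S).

!Int → ?Int
  !Str → ?Str
    rec Z → rec Z  (binder kept)
      &{err,done} → +{err,done}  (&→⊕)
        • err:
          +{err,stop,retry} → &{err,stop,retry}  (internal→external)
            • err:
              ?Str → !Str
                !Unit → ?Unit
                  !Bool → ?Bool
                    end self-dual
            • stop:
              ?Bool → !Bool
                +{retry,ok,more} → &{retry,ok,more}  (internal→external)
                  • retry:
                    !Int → ?Int
                      Z self-dual
                  • ok:
                    ?Bool → !Bool
                      Z self-dual
                  • more:
                    ?Bool → !Bool
                      Z self-dual
            • retry:
              +{err,ok} → &{err,ok}  (internal→external)
                • err:
                  !Unit → ?Unit
                    !Bool → ?Bool
                      Z self-dual
                • ok:
                  &{err,data,more} → +{err,data,more}  (&→⊕)
                    • err:
                      ?Bool → !Bool
                        end self-dual
                    • data:
                      !Bool → ?Bool
                        end self-dual
                    • more:
                      ?Str → !Str
                        Z self-dual
        • done:
          !Unit → ?Unit
            &{stop,err} → +{stop,err}  (&→⊕)
              • stop:
                ?Str → !Str
                  !Str → ?Str
                    Z self-dual
              • err:
                !Int → ?Int
                  ?Str → !Str
                    Z self-dual

?Int.?Str.rec Z.+{err: &{err: !Str.?Unit.?Bool.end, stop: !Bool.&{retry: ?Int.Z, ok: !Bool.Z, more: !Bool.Z}, retry: &{err: ?Unit.?Bool.Z, ok: +{err: !Bool.end, data: ?Bool.end, more: !Str.Z}}}, done: ?Unit.+{stop: !Str.?Str.Z, err: ?Int.!Str.Z}}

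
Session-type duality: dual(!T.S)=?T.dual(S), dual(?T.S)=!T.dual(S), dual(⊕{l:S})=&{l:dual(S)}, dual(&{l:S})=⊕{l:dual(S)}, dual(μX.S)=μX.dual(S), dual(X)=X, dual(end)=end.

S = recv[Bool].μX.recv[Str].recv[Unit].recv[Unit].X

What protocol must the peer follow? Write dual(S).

send[Bool].μX.send[Str].send[Unit].send[Unit].X

recv[Bool] → send[Bool]
  μX → μX  (binder kept)
    recv[Str] → send[Str]
      recv[Unit] → send[Unit]
        recv[Unit] → send[Unit]
          X self-dual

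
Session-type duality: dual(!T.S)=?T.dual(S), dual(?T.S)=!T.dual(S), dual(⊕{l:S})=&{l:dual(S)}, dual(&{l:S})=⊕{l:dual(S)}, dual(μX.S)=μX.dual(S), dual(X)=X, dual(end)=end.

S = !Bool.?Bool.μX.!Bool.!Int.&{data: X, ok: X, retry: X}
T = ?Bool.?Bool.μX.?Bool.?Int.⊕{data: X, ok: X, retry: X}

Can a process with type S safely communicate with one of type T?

NO

!Bool | ?Bool  ok
  ?Bool | ?Bool  ✗ same direction on both sides — not dual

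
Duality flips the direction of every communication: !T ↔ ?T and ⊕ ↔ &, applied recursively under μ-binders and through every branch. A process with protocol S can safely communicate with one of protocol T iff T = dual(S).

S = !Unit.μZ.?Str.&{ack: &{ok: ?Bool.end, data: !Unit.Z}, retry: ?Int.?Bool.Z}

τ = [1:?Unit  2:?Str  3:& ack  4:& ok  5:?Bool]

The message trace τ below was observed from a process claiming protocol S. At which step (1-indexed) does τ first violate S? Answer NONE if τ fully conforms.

[1] got ?Unit, protocol expects !Unit  ✗

1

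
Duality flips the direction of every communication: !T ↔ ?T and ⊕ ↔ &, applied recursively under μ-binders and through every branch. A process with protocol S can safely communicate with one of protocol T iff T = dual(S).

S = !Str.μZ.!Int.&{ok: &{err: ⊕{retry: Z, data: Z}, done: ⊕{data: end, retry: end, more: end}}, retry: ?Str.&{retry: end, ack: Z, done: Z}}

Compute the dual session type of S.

?Str.μZ.?Int.⊕{ok: ⊕{err: &{retry: Z, data: Z}, done: &{data: end, retry: end, more: end}}, retry: !Str.⊕{retry: end, ack: Z, done: Z}}

!Str → ?Str
  μZ → μZ  (rec unchanged)
    !Int → ?Int
      &{ok,retry} → ⊕{ok,retry}  (offer→select)
        • ok:
          &{err,done} → ⊕{err,done}  (offer→select)
            • err:
              ⊕{retry,data} → &{retry,data}  (⊕→&)
                • retry:
                  dual(Z) = Z
                • data:
                  dual(Z) = Z
            • done:
              ⊕{data,retry,more} → &{data,retry,more}  (⊕→&)
                • data:
                  dual(end) = end
                • retry:
                  dual(end) = end
                • more:
                  dual(end) = end
        • retry:
          ?Str → !Str
            &{retry,ack,done} → ⊕{retry,ack,done}  (offer→select)
              • retry:
                dual(end) = end
              • ack:
                dual(Z) = Z
              • done:
                dual(Z) = Z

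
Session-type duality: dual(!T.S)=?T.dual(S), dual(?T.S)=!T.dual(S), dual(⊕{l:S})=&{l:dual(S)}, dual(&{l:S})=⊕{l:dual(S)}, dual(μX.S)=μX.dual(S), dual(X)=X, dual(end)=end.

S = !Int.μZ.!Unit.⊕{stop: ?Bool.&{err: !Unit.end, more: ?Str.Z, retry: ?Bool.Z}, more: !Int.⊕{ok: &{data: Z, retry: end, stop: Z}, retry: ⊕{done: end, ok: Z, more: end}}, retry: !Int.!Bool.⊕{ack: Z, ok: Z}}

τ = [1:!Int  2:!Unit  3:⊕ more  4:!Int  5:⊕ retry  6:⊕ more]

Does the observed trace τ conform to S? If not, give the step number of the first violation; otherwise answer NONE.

[1] !Int  ok  residual = μZ.…
[2] !Unit  ok  residual = ⊕{stop: ?Bool.&{err: !Unit.end, more: ?Str.μZ.…, retry: ?Bool.μZ.…}, more: !Int.⊕{ok: &{data: μZ.…, retry: end, stop: μZ.…}, retry: ⊕{done: end, ok: μZ.…, more: end}}, retry: !Int.!Bool.⊕{ack: μZ.…, ok: μZ.…}}
[3] ⊕ more  ok  residual = !Int.⊕{ok: &{data: μZ.…, retry: end, stop: μZ.…}, retry: ⊕{done: end, ok: μZ.…, more: end}}
[4] !Int  ok  residual = ⊕{ok: &{data: μZ.…, retry: end, stop: μZ.…}, retry: ⊕{done: end, ok: μZ.…, more: end}}
[5] ⊕ retry  ok  residual = ⊕{done: end, ok: μZ.…, more: end}
[6] ⊕ more  ok  residual = end
trace exhausted — no violation

NONE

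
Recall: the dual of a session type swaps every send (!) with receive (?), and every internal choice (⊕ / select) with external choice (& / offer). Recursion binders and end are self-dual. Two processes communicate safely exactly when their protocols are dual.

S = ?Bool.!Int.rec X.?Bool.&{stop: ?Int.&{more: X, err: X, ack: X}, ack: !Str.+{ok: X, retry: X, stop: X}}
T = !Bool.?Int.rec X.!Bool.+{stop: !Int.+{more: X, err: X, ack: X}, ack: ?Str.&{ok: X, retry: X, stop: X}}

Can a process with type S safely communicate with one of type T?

?Bool vs !Bool  ✓
  !Int vs ?Int  ✓
    rec X vs rec X  ✓ (rec unchanged)
      ?Bool vs !Bool  ✓
        &{stop,ack} vs +{stop,ack}  ✓ same labels
          [stop]
            ?Int vs !Int  ✓
              &{more,err,ack} vs +{more,err,ack}  ✓ same labels
                [more]
                  X vs X  ✓
                [err]
                  X vs X  ✓
                [ack]
                  X vs X  ✓
          [ack]
            !Str vs ?Str  ✓
              +{ok,retry,stop} vs &{ok,retry,stop}  ✓ same labels
                [ok]
                  X vs X  ✓
                [retry]
                  X vs X  ✓
                [stop]
                  X vs X  ✓

YES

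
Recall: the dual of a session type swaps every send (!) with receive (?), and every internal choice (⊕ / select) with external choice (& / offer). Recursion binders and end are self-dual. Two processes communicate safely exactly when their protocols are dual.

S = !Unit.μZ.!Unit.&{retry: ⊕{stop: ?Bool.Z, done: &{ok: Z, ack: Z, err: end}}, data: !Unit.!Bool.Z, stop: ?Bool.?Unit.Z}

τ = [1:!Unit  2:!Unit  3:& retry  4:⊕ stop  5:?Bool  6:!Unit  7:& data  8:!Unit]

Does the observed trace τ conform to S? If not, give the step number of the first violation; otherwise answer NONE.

[1] !Unit  match  cont: μZ.…
[2] !Unit  match  cont: &{retry: ⊕{stop: ?Bool.μZ.…, done: &{ok: μZ.…, ack: μZ.…, err: end}}, data: !Unit.!Bool.μZ.…, stop: ?Bool.?Unit.μZ.…}
[3] & retry  match  cont: ⊕{stop: ?Bool.μZ.…, done: &{ok: μZ.…, ack: μZ.…, err: end}}
[4] ⊕ stop  match  cont: ?Bool.μZ.…
[5] ?Bool  match  cont: μZ.…
[6] !Unit  match  cont: &{retry: ⊕{stop: ?Bool.μZ.…, done: &{ok: μZ.…, ack: μZ.…, err: end}}, data: !Unit.!Bool.μZ.…, stop: ?Bool.?Unit.μZ.…}
[7] & data  match  cont: !Unit.!Bool.μZ.…
[8] !Unit  match  cont: !Bool.μZ.…
τ conforms to S (length 8)

NONE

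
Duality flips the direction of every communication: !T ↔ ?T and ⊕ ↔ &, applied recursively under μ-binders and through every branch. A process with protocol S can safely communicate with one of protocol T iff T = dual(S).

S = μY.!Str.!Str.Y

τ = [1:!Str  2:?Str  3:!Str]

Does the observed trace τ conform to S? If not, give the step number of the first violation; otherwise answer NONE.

2

[1] !Str  match  state: !Str.μY.…
[2] got ?Str, protocol expects !Str  ✗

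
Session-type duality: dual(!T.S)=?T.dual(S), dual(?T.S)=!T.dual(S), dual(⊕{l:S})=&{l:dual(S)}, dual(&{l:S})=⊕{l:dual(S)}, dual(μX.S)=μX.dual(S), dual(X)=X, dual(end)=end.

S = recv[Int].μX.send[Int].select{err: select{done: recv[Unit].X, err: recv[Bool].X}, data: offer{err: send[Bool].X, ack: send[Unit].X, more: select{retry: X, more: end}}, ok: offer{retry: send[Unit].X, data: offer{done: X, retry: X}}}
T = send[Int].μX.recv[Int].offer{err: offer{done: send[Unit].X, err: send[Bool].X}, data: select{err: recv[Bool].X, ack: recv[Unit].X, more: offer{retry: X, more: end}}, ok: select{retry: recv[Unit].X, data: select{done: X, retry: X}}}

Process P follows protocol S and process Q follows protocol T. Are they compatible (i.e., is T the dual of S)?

recv[Int] | send[Int]  ok
  μX | μX  ok (rec unchanged)
    send[Int] | recv[Int]  ok
      select{err,data,ok} | offer{err,data,ok}  ok label sets agree
        [err]
          select{done,err} | offer{done,err}  ok label sets agree
            [done]
              recv[Unit] | send[Unit]  ok
                X | X  ok
            [err]
              recv[Bool] | send[Bool]  ok
                X | X  ok
        [data]
          offer{err,ack,more} | select{err,ack,more}  ok label sets agree
            [err]
              send[Bool] | recv[Bool]  ok
                X | X  ok
            [ack]
              send[Unit] | recv[Unit]  ok
                X | X  ok
            [more]
              select{retry,more} | offer{retry,more}  ok label sets agree
                [retry]
                  X | X  ok
                [more]
                  end | end  ok
        [ok]
          offer{retry,data} | select{retry,data}  ok label sets agree
            [retry]
              send[Unit] | recv[Unit]  ok
                X | X  ok
            [data]
              offer{done,retry} | select{done,retry}  ok label sets agree
                [done]
                  X | X  ok
                [retry]
                  X | X  ok

YES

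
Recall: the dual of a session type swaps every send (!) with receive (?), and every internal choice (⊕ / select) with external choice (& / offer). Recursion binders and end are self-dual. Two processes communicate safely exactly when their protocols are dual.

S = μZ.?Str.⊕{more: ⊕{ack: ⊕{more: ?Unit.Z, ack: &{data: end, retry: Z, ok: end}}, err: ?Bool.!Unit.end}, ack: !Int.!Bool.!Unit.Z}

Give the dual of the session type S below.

μZ.!Str.&{more: &{ack: &{more: !Unit.Z, ack: ⊕{data: end, retry: Z, ok: end}}, err: !Bool.?Unit.end}, ack: ?Int.?Bool.?Unit.Z}

μZ ↦ μZ  (rec unchanged)
  ?Str ↦ !Str
    ⊕{more,ack} ↦ &{more,ack}  (⊕→&)
      • more:
        ⊕{ack,err} ↦ &{ack,err}  (⊕→&)
          • ack:
            ⊕{more,ack} ↦ &{more,ack}  (⊕→&)
              • more:
                ?Unit ↦ !Unit
                  Z self-dual
              • ack:
                &{data,retry,ok} ↦ ⊕{data,retry,ok}  (&→⊕)
                  • data:
                    end self-dual
                  • retry:
                    Z self-dual
                  • ok:
                    end self-dual
          • err:
            ?Bool ↦ !Bool
              !Unit ↦ ?Unit
                end self-dual
      • ack:
        !Int ↦ ?Int
          !Bool ↦ ?Bool
            !Unit ↦ ?Unit
              Z self-dual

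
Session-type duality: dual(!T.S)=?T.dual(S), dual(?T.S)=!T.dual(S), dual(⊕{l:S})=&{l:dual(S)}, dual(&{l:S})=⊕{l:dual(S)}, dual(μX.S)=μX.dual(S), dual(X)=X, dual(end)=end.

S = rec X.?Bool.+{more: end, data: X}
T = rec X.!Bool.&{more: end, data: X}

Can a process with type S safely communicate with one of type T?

rec X | rec X  ✓ (rec unchanged)
  ?Bool | !Bool  ✓
    +{more,data} | &{more,data}  ✓ same labels
      case more:
        end | end  ✓
      case data:
        X | X  ✓

YES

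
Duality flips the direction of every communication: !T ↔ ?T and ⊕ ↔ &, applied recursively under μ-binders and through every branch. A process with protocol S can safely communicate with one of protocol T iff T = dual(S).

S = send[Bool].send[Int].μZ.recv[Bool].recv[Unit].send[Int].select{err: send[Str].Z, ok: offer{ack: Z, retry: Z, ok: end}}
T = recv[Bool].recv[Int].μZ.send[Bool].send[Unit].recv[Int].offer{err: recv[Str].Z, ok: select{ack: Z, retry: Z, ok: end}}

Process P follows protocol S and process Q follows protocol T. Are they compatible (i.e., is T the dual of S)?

send[Bool] vs recv[Bool]  ok
  send[Int] vs recv[Int]  ok
    μZ vs μZ  ok (binder kept)
      recv[Bool] vs send[Bool]  ok
        recv[Unit] vs send[Unit]  ok
          send[Int] vs recv[Int]  ok
            select{err,ok} vs offer{err,ok}  ok label sets agree
              case err:
                send[Str] vs recv[Str]  ok
                  Z vs Z  ok
              case ok:
                offer{ack,retry,ok} vs select{ack,retry,ok}  ok label sets agree
                  case ack:
                    Z vs Z  ok
                  case retry:
                    Z vs Z  ok
                  case ok:
                    end vs end  ok

YES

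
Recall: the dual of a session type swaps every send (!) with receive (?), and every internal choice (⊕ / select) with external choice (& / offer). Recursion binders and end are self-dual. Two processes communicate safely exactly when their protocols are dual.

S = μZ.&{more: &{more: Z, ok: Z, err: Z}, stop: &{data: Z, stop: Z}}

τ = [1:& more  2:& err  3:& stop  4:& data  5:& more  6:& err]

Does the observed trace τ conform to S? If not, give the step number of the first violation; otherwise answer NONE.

NONE

@1 & more  ✓  state: &{more: μZ.…, ok: μZ.…, err: μZ.…}
@2 & err  ✓  state: μZ.…
@3 & stop  ✓  state: &{data: μZ.…, stop: μZ.…}
@4 & data  ✓  state: μZ.…
@5 & more  ✓  state: &{more: μZ.…, ok: μZ.…, err: μZ.…}
@6 & err  ✓  state: μZ.…
τ conforms to S (length 6)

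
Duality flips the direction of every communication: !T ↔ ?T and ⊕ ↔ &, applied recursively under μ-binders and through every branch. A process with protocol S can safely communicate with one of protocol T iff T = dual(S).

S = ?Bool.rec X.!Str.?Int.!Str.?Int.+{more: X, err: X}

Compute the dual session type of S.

!Bool.rec X.?Str.!Int.?Str.!Int.&{more: X, err: X}

?Bool → !Bool
  rec X → rec X  (rec unchanged)
    !Str → ?Str
      ?Int → !Int
        !Str → ?Str
          ?Int → !Int
            +{more,err} → &{more,err}  (internal→external)
              • more:
                dual(X) = X
              • err:
                dual(X) = X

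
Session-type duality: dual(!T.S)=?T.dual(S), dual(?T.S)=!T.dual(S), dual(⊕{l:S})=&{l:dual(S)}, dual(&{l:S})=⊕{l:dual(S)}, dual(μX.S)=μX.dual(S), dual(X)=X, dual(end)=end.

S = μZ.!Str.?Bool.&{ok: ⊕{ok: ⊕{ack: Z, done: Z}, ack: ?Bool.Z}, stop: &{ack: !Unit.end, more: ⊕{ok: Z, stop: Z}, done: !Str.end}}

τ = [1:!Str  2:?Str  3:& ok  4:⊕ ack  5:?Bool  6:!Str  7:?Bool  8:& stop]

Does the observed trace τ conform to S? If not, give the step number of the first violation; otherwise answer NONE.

2

@1 !Str  ok  state: ?Bool.&{ok: ⊕{ok: ⊕{ack: μZ.…, done: μZ.…}, ack: ?Bool.μZ.…}, stop: &{ack: !Unit.end, more: ⊕{ok: μZ.…, stop: μZ.…}, done: !Str.end}}
@2 got ?Str, protocol expects ?Bool  ✗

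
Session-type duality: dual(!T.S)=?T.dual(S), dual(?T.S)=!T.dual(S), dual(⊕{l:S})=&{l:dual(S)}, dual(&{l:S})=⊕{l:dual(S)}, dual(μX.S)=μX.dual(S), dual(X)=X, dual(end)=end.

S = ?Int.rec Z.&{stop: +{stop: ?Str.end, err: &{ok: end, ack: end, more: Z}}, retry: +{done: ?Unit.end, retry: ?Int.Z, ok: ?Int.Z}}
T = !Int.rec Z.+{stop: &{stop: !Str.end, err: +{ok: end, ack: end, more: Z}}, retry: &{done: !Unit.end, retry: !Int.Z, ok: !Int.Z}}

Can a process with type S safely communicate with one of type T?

YES

?Int | !Int  match
  rec Z | rec Z  match (rec unchanged)
    &{stop,retry} | +{stop,retry}  match same labels
      • stop:
        +{stop,err} | &{stop,err}  match same labels
          • stop:
            ?Str | !Str  match
              end | end  match
          • err:
            &{ok,ack,more} | +{ok,ack,more}  match same labels
              • ok:
                end | end  match
              • ack:
                end | end  match
              • more:
                Z | Z  match
      • retry:
        +{done,retry,ok} | &{done,retry,ok}  match same labels
          • done:
            ?Unit | !Unit  match
              end | end  match
          • retry:
            ?Int | !Int  match
              Z | Z  match
          • ok:
            ?Int | !Int  match
              Z | Z  match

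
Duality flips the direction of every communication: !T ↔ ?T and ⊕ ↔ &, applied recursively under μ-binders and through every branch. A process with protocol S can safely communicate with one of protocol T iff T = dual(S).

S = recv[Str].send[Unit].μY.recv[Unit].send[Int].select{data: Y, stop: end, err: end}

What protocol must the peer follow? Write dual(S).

send[Str].recv[Unit].μY.send[Unit].recv[Int].offer{data: Y, stop: end, err: end}

recv[Str] = send[Str]
  send[Unit] = recv[Unit]
    μY = μY  (rec unchanged)
      recv[Unit] = send[Unit]
        send[Int] = recv[Int]
          select{data,stop,err} = offer{data,stop,err}  (⊕→&)
            [data]
              Y self-dual
            [stop]
              end self-dual
            [err]
              end self-dual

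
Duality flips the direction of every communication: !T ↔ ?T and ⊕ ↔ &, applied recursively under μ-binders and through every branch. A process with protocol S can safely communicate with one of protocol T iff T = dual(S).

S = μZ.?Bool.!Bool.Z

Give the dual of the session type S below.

μZ = μZ  (μ self-dual)
  ?Bool = !Bool
    !Bool = ?Bool
      Z self-dual

μZ.!Bool.?Bool.Z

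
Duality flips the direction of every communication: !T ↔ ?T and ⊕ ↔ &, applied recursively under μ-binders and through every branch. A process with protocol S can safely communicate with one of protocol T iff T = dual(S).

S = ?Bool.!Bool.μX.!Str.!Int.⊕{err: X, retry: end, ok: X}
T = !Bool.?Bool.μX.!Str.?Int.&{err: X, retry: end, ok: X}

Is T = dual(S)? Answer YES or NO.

?Bool vs !Bool  ✓
  !Bool vs ?Bool  ✓
    μX vs μX  ✓ (binder kept)
      !Str vs !Str  ✗ same direction on both sides — not dual

NO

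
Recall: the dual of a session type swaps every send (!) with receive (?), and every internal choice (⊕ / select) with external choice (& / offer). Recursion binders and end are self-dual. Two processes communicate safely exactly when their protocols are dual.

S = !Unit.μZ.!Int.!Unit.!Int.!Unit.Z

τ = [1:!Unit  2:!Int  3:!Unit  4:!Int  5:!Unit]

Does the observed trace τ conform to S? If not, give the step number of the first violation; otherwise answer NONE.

NONE

@1 !Unit  ok  now at μZ.…
@2 !Int  ok  now at !Unit.!Int.!Unit.μZ.…
@3 !Unit  ok  now at !Int.!Unit.μZ.…
@4 !Int  ok  now at !Unit.μZ.…
@5 !Unit  ok  now at μZ.…
all 5 steps conform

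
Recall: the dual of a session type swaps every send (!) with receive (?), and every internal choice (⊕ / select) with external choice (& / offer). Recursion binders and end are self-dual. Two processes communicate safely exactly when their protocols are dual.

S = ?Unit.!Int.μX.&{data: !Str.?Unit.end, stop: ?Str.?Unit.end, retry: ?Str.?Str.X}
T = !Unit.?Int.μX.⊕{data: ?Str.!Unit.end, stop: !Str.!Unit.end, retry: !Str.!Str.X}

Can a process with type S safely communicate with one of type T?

YES

?Unit vs !Unit  ok
  !Int vs ?Int  ok
    μX vs μX  ok (μ self-dual)
      &{data,stop,retry} vs ⊕{data,stop,retry}  ok label sets agree
        [data]
          !Str vs ?Str  ok
            ?Unit vs !Unit  ok
              end vs end  ok
        [stop]
          ?Str vs !Str  ok
            ?Unit vs !Unit  ok
              end vs end  ok
        [retry]
          ?Str vs !Str  ok
            ?Str vs !Str  ok
              X vs X  ok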